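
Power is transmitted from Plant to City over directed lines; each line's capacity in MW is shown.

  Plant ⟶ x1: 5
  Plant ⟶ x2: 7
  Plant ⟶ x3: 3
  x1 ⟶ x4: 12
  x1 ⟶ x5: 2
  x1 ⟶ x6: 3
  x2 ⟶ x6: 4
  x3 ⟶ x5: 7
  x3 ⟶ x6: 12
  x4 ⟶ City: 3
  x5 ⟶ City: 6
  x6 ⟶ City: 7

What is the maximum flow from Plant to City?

12

Augment Plant→x1→x4→City: bottleneck 3, flow now 3.
Augment Plant→x1→x5→City: bottleneck 2, flow now 5.
Augment Plant→x2→x6→City: bottleneck 4, flow now 9.
Augment Plant→x3→x5→City: bottleneck 3, flow now 12.
No augmenting path remains; maximum flow = 12.
In the residual graph, reachable from Plant: {Plant, x2}.
Min-cut edges: Plant→x1 (5), Plant→x3 (3), x2→x6 (4); capacity 5 + 3 + 4 = 12.
This cut is saturated, so no flow can exceed 12.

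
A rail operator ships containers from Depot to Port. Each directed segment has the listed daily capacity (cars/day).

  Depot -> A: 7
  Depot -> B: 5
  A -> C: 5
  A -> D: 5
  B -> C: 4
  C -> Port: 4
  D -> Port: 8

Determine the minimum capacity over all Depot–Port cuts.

9

Augment Depot→A→C→Port: bottleneck 4, flow now 4.
Augment Depot→A→D→Port: bottleneck 3, flow now 7.
Augment Depot→B→C→A→D→Port: bottleneck 2, flow now 9. (uses reverse residual edge)
No augmenting path remains; maximum flow = 9.
By max-flow min-cut, the minimum cut capacity equals the max flow.
In the residual graph, reachable from Depot: {Depot, A, B, C}.
Min-cut edges: A→D (5), C→Port (4); capacity 5 + 4 = 9.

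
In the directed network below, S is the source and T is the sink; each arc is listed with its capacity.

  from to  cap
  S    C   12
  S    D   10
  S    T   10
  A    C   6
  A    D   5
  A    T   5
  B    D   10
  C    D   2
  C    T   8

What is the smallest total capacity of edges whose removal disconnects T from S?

Augment S→T: bottleneck 10, flow now 10.
Augment S→C→T: bottleneck 8, flow now 18.
No augmenting path remains; maximum flow = 18.
By max-flow min-cut, the minimum cut capacity equals the max flow.
In the residual graph, reachable from S: {S, C, D}.
Min-cut edges: S→T (10), C→T (8); capacity 10 + 8 = 18.

18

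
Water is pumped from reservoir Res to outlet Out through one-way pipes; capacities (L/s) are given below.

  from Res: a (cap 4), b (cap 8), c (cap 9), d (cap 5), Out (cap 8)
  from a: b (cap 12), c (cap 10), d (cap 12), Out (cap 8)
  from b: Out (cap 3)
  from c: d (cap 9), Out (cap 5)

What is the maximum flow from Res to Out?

Augment Res→Out: bottleneck 8, flow now 8.
Augment Res→a→Out: bottleneck 4, flow now 12.
Augment Res→b→Out: bottleneck 3, flow now 15.
Augment Res→c→Out: bottleneck 5, flow now 20.
No augmenting path remains; maximum flow = 20.
In the residual graph, reachable from Res: {Res, b, c, d}.
Min-cut edges: Res→a (4), Res→Out (8), b→Out (3), c→Out (5); capacity 4 + 8 + 3 + 5 = 20.
This cut is saturated, so no flow can exceed 20.

20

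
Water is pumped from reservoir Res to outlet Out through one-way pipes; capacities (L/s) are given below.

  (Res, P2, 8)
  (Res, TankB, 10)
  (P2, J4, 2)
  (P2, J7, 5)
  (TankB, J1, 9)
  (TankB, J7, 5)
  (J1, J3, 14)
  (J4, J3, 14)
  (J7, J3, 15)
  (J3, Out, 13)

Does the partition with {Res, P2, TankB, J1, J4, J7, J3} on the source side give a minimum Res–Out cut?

Given cut capacity: 13 = 13.
Augment Res→P2→J4→J3→Out: bottleneck 2, flow now 2.
Augment Res→P2→J7→J3→Out: bottleneck 5, flow now 7.
Augment Res→TankB→J1→J3→Out: bottleneck 6, flow now 13.
No augmenting path remains; maximum flow = 13.
Cut capacity 13 equals the max flow, so it is a minimum cut.

Yes — it is a minimum cut (capacity 13).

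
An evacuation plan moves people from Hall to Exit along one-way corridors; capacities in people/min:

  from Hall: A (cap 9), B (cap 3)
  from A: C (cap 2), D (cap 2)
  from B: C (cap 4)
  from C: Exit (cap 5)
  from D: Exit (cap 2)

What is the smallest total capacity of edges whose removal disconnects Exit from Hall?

7

Augment Hall→A→C→Exit: bottleneck 2, flow now 2.
Augment Hall→A→D→Exit: bottleneck 2, flow now 4.
Augment Hall→B→C→Exit: bottleneck 3, flow now 7.
No augmenting path remains; maximum flow = 7.
By max-flow min-cut, the minimum cut capacity equals the max flow.
In the residual graph, reachable from Hall: {Hall, A}.
Min-cut edges: Hall→B (3), A→C (2), A→D (2); capacity 3 + 2 + 2 = 7.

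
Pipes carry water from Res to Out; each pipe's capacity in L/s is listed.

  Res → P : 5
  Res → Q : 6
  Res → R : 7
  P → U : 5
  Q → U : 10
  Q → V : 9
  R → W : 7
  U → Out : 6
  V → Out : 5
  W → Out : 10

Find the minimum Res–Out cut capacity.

Augment Res→P→U→Out: bottleneck 5, flow now 5.
Augment Res→Q→U→Out: bottleneck 1, flow now 6.
Augment Res→Q→V→Out: bottleneck 5, flow now 11.
Augment Res→R→W→Out: bottleneck 7, flow now 18.
No augmenting path remains; maximum flow = 18.
By max-flow min-cut, the minimum cut capacity equals the max flow.
In the residual graph, reachable from Res: {Res}.
Min-cut edges: Res→P (5), Res→Q (6), Res→R (7); capacity 5 + 6 + 7 = 18.

18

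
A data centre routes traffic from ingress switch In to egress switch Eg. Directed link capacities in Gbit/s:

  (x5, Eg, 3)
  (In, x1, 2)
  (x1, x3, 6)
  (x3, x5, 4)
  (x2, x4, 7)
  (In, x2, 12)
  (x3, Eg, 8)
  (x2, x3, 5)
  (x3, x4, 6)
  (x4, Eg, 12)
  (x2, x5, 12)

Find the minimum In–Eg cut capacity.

Augment In→x1→x3→Eg: bottleneck 2, flow now 2.
Augment In→x2→x3→Eg: bottleneck 5, flow now 7.
Augment In→x2→x4→Eg: bottleneck 7, flow now 14.
No augmenting path remains; maximum flow = 14.
By max-flow min-cut, the minimum cut capacity equals the max flow.
In the residual graph, reachable from In: {In}.
Min-cut edges: In→x1 (2), In→x2 (12); capacity 2 + 12 = 14.

14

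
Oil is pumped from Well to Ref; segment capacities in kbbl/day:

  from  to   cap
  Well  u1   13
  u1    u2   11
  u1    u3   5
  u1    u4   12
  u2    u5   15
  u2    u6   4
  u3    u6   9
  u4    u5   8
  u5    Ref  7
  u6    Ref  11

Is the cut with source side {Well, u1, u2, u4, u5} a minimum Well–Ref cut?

No — its capacity is 16, but the minimum cut has capacity 13.

Given cut capacity: 5 + 4 + 7 = 16.
Augment Well→u1→u2→u5→Ref: bottleneck 7, flow now 7.
Augment Well→u1→u2→u6→Ref: bottleneck 4, flow now 11.
Augment Well→u1→u3→u6→Ref: bottleneck 2, flow now 13.
No augmenting path remains; maximum flow = 13.
In the residual graph, reachable from Well: {Well}.
Min-cut edges: Well→u1 (13); capacity 13 = 13.
Cut capacity 16 exceeds the max flow 13, so it is not minimum.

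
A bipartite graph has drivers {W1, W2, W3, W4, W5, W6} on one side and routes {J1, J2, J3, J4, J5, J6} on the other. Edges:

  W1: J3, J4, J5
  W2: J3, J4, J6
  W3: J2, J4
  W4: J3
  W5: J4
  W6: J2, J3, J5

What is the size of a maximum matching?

Unit-capacity flow: source→left, listed edges, right→sink; max matching = max flow.
Augmenting path W1→J3 (+1); matched 1.
Augmenting path W2→J4 (+1); matched 2.
Augmenting path W3→J2 (+1); matched 3.
Augmenting path W6→J5 (+1); matched 4.
Augmenting path W5→J4→W2→J6 (+1); matched 5.
No augmenting path remains; maximum matching = 5.
König certificate: {W2, J2, J3, J4, J5} is a vertex cover of size 5 (every listed pair touches it), so no matching can be larger.

5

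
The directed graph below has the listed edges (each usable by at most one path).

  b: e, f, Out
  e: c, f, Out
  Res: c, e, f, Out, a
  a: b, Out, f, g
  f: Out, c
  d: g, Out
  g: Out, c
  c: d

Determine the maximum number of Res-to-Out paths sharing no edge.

Assign every edge capacity 1; by Menger, the answer equals the max flow.
Path Res→Out (+1); total 1.
Path Res→a→Out (+1); total 2.
Path Res→e→Out (+1); total 3.
Path Res→f→Out (+1); total 4.
Path Res→c→d→Out (+1); total 5.
No residual Res→Out path; max flow = 5.
Certifying cut of size 5: {Res→Out, Res→a, Res→c, Res→e, Res→f}.

5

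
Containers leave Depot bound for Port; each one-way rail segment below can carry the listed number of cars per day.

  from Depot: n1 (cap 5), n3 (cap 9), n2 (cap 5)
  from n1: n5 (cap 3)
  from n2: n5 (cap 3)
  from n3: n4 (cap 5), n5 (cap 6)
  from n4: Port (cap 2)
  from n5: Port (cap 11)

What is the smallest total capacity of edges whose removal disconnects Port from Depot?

13

Augment Depot→n1→n5→Port: bottleneck 3, flow now 3.
Augment Depot→n2→n5→Port: bottleneck 3, flow now 6.
Augment Depot→n3→n4→Port: bottleneck 2, flow now 8.
Augment Depot→n3→n5→Port: bottleneck 5, flow now 13.
No augmenting path remains; maximum flow = 13.
By max-flow min-cut, the minimum cut capacity equals the max flow.
In the residual graph, reachable from Depot: {Depot, n1, n2, n3, n4, n5}.
Min-cut edges: n4→Port (2), n5→Port (11); capacity 2 + 11 = 13.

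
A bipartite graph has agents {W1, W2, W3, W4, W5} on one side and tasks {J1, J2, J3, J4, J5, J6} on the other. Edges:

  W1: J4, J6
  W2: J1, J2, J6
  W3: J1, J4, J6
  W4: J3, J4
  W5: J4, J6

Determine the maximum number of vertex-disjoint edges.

5

Unit-capacity flow: source→left, listed edges, right→sink; max matching = max flow.
Augmenting path W1→J4 (+1); matched 1.
Augmenting path W2→J1 (+1); matched 2.
Augmenting path W3→J6 (+1); matched 3.
Augmenting path W4→J3 (+1); matched 4.
Augmenting path W5→J6→W3→J1→W2→J2 (+1); matched 5.
No augmenting path remains; maximum matching = 5.
König certificate: {W1, W2, W3, W4, W5} is a vertex cover of size 5 (every listed pair touches it), so no matching can be larger.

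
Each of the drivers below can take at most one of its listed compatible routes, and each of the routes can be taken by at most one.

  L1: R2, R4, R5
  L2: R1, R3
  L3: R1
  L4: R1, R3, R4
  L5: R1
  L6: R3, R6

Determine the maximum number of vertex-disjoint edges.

5

Unit-capacity flow: source→left, listed edges, right→sink; max matching = max flow.
Augmenting path L1→R2 (+1); matched 1.
Augmenting path L2→R1 (+1); matched 2.
Augmenting path L4→R3 (+1); matched 3.
Augmenting path L6→R6 (+1); matched 4.
Augmenting path L3→R1→L2→R3→L4→R4 (+1); matched 5.
No augmenting path remains; maximum matching = 5.
König certificate: {L1, L2, L4, L6, R1} is a vertex cover of size 5 (every listed pair touches it), so no matching can be larger.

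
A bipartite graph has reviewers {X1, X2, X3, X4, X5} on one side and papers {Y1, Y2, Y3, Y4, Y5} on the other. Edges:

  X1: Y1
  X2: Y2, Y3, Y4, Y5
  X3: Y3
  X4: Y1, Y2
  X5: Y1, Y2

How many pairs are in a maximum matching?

Unit-capacity flow: source→left, listed edges, right→sink; max matching = max flow.
Augmenting path X1→Y1 (+1); matched 1.
Augmenting path X2→Y2 (+1); matched 2.
Augmenting path X3→Y3 (+1); matched 3.
Augmenting path X4→Y2→X2→Y4 (+1); matched 4.
No augmenting path remains; maximum matching = 4.
König certificate: {X2, X3, Y1, Y2} is a vertex cover of size 4 (every listed pair touches it), so no matching can be larger.

4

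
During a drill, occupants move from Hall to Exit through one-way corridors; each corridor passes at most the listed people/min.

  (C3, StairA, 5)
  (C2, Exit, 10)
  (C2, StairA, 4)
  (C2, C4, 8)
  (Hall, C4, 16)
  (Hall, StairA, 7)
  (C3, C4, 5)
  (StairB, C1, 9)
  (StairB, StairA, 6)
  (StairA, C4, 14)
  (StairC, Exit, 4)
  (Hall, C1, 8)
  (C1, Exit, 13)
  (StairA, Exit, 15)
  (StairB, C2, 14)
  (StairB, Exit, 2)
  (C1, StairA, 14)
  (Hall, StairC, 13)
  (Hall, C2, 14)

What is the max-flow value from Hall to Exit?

33

Augment Hall→C1→Exit: bottleneck 8, flow now 8.
Augment Hall→C2→Exit: bottleneck 10, flow now 18.
Augment Hall→StairA→Exit: bottleneck 7, flow now 25.
Augment Hall→StairC→Exit: bottleneck 4, flow now 29.
Augment Hall→C2→StairA→Exit: bottleneck 4, flow now 33.
No augmenting path remains; maximum flow = 33.
In the residual graph, reachable from Hall: {Hall, StairC, C4}.
Min-cut edges: Hall→C1 (8), Hall→C2 (14), Hall→StairA (7), StairC→Exit (4); capacity 8 + 14 + 7 + 4 = 33.
This cut is saturated, so no flow can exceed 33.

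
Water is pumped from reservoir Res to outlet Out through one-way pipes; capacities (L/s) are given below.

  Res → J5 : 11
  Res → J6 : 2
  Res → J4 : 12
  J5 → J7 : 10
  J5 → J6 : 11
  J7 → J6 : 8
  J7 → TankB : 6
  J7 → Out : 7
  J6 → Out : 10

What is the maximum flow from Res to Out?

Augment Res→J6→Out: bottleneck 2, flow now 2.
Augment Res→J5→J7→Out: bottleneck 7, flow now 9.
Augment Res→J5→J6→Out: bottleneck 4, flow now 13.
No augmenting path remains; maximum flow = 13.
In the residual graph, reachable from Res: {Res, J4}.
Min-cut edges: Res→J5 (11), Res→J6 (2); capacity 11 + 2 = 13.
This cut is saturated, so no flow can exceed 13.

13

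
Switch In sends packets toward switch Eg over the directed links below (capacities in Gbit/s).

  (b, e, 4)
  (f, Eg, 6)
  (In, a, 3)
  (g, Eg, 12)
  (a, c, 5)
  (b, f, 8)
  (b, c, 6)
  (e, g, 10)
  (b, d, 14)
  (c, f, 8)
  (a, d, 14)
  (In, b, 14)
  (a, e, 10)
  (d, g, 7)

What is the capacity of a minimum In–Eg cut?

Augment In→b→f→Eg: bottleneck 6, flow now 6.
Augment In→a→d→g→Eg: bottleneck 3, flow now 9.
Augment In→b→d→g→Eg: bottleneck 4, flow now 13.
Augment In→b→e→g→Eg: bottleneck 4, flow now 17.
No augmenting path remains; maximum flow = 17.
By max-flow min-cut, the minimum cut capacity equals the max flow.
In the residual graph, reachable from In: {In}.
Min-cut edges: In→a (3), In→b (14); capacity 3 + 14 = 17.

17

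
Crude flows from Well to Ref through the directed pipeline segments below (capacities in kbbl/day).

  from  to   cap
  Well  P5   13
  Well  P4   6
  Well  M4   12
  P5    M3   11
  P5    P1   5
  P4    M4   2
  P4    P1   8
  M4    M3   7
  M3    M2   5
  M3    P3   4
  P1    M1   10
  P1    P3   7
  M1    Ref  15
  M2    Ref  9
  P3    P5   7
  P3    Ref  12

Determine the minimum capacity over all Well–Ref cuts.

Augment Well→P5→M3→M2→Ref: bottleneck 5, flow now 5.
Augment Well→P5→M3→P3→Ref: bottleneck 4, flow now 9.
Augment Well→P5→P1→M1→Ref: bottleneck 4, flow now 13.
Augment Well→P4→P1→M1→Ref: bottleneck 6, flow now 19.
Augment Well→M4→M3→P5→P1→P3→Ref: bottleneck 1, flow now 20. (uses reverse residual edge)
No augmenting path remains; maximum flow = 20.
By max-flow min-cut, the minimum cut capacity equals the max flow.
In the residual graph, reachable from Well: {Well, P5, M4, M3}.
Min-cut edges: Well→P4 (6), P5→P1 (5), M3→M2 (5), M3→P3 (4); capacity 6 + 5 + 5 + 4 = 20.

20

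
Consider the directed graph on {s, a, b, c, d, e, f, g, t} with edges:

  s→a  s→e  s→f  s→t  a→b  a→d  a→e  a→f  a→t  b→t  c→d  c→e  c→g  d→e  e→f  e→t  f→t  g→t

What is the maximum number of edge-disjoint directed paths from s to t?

4

Assign every edge capacity 1; by Menger, the answer equals the max flow.
Path s→t (+1); total 1.
Path s→a→t (+1); total 2.
Path s→e→t (+1); total 3.
Path s→f→t (+1); total 4.
No residual s→t path; max flow = 4.
Certifying cut of size 4: {s→a, s→e, s→f, s→t}.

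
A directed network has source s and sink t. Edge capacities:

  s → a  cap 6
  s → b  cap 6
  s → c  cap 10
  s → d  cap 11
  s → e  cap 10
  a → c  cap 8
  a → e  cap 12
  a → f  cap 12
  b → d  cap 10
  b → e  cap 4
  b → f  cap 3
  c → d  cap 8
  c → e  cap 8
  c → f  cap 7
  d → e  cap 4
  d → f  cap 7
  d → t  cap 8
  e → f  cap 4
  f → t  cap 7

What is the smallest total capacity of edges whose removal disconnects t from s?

15

Augment s→d→t: bottleneck 8, flow now 8.
Augment s→a→f→t: bottleneck 6, flow now 14.
Augment s→b→f→t: bottleneck 1, flow now 15.
No augmenting path remains; maximum flow = 15.
By max-flow min-cut, the minimum cut capacity equals the max flow.
In the residual graph, reachable from s: {s, a, b, c, d, e, f}.
Min-cut edges: d→t (8), f→t (7); capacity 8 + 7 = 15.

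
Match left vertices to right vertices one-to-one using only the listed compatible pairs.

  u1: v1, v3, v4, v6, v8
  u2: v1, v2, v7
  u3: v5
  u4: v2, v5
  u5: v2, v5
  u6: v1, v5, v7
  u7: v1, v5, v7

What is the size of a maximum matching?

5

Unit-capacity flow: source→left, listed edges, right→sink; max matching = max flow.
Augmenting path u1→v1 (+1); matched 1.
Augmenting path u2→v2 (+1); matched 2.
Augmenting path u3→v5 (+1); matched 3.
Augmenting path u6→v7 (+1); matched 4.
Augmenting path u7→v1→u1→v3 (+1); matched 5.
No augmenting path remains; maximum matching = 5.
König certificate: {u1, v1, v2, v5, v7} is a vertex cover of size 5 (every listed pair touches it), so no matching can be larger.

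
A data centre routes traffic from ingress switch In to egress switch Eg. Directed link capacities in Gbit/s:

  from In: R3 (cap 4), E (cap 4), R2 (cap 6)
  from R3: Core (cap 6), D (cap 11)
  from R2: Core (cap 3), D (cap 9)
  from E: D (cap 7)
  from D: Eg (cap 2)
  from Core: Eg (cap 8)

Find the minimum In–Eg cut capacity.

9

Augment In→R3→D→Eg: bottleneck 2, flow now 2.
Augment In→R3→Core→Eg: bottleneck 2, flow now 4.
Augment In→R2→Core→Eg: bottleneck 3, flow now 7.
Augment In→R2→D→R3→Core→Eg: bottleneck 2, flow now 9. (uses reverse residual edge)
No augmenting path remains; maximum flow = 9.
By max-flow min-cut, the minimum cut capacity equals the max flow.
In the residual graph, reachable from In: {In, R2, E, D}.
Min-cut edges: In→R3 (4), R2→Core (3), D→Eg (2); capacity 4 + 3 + 2 = 9.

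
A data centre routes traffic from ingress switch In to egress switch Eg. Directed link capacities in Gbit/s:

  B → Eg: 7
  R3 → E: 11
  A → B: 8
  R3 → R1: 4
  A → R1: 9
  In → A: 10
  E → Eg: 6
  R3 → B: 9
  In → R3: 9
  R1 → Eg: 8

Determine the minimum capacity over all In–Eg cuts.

Augment In→A→B→Eg: bottleneck 7, flow now 7.
Augment In→A→R1→Eg: bottleneck 3, flow now 10.
Augment In→R3→R1→Eg: bottleneck 4, flow now 14.
Augment In→R3→E→Eg: bottleneck 5, flow now 19.
No augmenting path remains; maximum flow = 19.
By max-flow min-cut, the minimum cut capacity equals the max flow.
In the residual graph, reachable from In: {In}.
Min-cut edges: In→A (10), In→R3 (9); capacity 10 + 9 = 19.

19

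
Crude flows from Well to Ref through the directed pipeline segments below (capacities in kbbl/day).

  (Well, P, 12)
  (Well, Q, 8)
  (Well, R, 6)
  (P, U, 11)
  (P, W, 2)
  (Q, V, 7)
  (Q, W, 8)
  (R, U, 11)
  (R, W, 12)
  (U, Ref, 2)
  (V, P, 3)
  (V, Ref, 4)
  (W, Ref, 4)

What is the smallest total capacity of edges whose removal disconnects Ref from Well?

10

Augment Well→P→U→Ref: bottleneck 2, flow now 2.
Augment Well→P→W→Ref: bottleneck 2, flow now 4.
Augment Well→Q→V→Ref: bottleneck 4, flow now 8.
Augment Well→Q→W→Ref: bottleneck 2, flow now 10.
No augmenting path remains; maximum flow = 10.
By max-flow min-cut, the minimum cut capacity equals the max flow.
In the residual graph, reachable from Well: {Well, P, Q, R, U, V, W}.
Min-cut edges: U→Ref (2), V→Ref (4), W→Ref (4); capacity 2 + 4 + 4 = 10.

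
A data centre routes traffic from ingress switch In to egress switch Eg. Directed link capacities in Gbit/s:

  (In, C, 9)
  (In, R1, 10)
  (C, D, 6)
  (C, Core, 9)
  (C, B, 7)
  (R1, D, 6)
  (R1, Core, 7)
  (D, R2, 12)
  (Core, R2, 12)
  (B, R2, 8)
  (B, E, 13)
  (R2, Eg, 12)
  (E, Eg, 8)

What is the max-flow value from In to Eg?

Augment In→C→D→R2→Eg: bottleneck 6, flow now 6.
Augment In→C→Core→R2→Eg: bottleneck 3, flow now 9.
Augment In→R1→D→R2→Eg: bottleneck 3, flow now 12.
Augment In→R1→D→C→B→E→Eg: bottleneck 3, flow now 15. (uses reverse residual edge)
Augment In→R1→Core→C→B→E→Eg: bottleneck 3, flow now 18. (uses reverse residual edge)
Augment In→R1→Core→R2→D→C→B→E→Eg: bottleneck 1, flow now 19. (uses reverse residual edge)
No augmenting path remains; maximum flow = 19.
In the residual graph, reachable from In: {In}.
Min-cut edges: In→C (9), In→R1 (10); capacity 9 + 10 = 19.
This cut is saturated, so no flow can exceed 19.

19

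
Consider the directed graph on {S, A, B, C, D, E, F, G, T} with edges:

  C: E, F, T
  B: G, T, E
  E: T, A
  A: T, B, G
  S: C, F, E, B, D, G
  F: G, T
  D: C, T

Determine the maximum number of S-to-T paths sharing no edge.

5

Assign every edge capacity 1; by Menger, the answer equals the max flow.
Path S→B→T (+1); total 1.
Path S→C→T (+1); total 2.
Path S→D→T (+1); total 3.
Path S→E→T (+1); total 4.
Path S→F→T (+1); total 5.
No residual S→T path; max flow = 5.
Certifying cut of size 5: {S→B, S→C, S→D, S→E, S→F}.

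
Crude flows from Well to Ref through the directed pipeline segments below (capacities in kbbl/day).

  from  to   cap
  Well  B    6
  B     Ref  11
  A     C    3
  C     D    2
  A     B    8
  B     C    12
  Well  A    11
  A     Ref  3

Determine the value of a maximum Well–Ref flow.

14

Augment Well→A→Ref: bottleneck 3, flow now 3.
Augment Well→B→Ref: bottleneck 6, flow now 9.
Augment Well→A→B→Ref: bottleneck 5, flow now 14.
No augmenting path remains; maximum flow = 14.
In the residual graph, reachable from Well: {Well, A, B, C, D}.
Min-cut edges: A→Ref (3), B→Ref (11); capacity 3 + 11 = 14.
This cut is saturated, so no flow can exceed 14.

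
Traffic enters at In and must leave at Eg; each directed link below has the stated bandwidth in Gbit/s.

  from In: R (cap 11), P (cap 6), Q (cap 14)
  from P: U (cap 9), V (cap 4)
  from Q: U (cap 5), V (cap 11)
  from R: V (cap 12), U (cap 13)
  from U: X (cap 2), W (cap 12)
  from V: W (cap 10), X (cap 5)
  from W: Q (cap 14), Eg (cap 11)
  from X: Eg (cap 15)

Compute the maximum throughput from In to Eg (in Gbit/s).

18

Augment In→P→U→W→Eg: bottleneck 6, flow now 6.
Augment In→Q→U→W→Eg: bottleneck 5, flow now 11.
Augment In→Q→V→X→Eg: bottleneck 5, flow now 16.
Augment In→R→U→X→Eg: bottleneck 2, flow now 18.
No augmenting path remains; maximum flow = 18.
In the residual graph, reachable from In: {In, P, Q, R, U, V, W}.
Min-cut edges: U→X (2), V→X (5), W→Eg (11); capacity 2 + 5 + 11 = 18.
This cut is saturated, so no flow can exceed 18.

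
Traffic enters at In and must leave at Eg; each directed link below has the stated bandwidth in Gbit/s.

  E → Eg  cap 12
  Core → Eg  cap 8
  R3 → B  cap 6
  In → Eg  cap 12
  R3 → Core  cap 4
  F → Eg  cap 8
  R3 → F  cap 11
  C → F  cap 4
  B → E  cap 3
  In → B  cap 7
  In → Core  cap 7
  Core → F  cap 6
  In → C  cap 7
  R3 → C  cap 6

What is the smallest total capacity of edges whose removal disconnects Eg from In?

Augment In→Eg: bottleneck 12, flow now 12.
Augment In→Core→Eg: bottleneck 7, flow now 19.
Augment In→B→E→Eg: bottleneck 3, flow now 22.
Augment In→C→F→Eg: bottleneck 4, flow now 26.
No augmenting path remains; maximum flow = 26.
By max-flow min-cut, the minimum cut capacity equals the max flow.
In the residual graph, reachable from In: {In, B, C}.
Min-cut edges: In→Core (7), In→Eg (12), B→E (3), C→F (4); capacity 7 + 12 + 3 + 4 = 26.

26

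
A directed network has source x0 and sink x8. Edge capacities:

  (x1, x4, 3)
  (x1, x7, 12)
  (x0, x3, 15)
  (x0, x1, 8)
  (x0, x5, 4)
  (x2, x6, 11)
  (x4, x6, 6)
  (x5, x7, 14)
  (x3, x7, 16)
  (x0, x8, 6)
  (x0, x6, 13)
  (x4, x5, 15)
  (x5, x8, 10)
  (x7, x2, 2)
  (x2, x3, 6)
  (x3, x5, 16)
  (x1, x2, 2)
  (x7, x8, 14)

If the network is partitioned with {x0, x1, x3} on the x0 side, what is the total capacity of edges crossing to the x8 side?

72

Edges leaving {x0, x1, x3}: x0→x5 (4), x0→x6 (13), x0→x8 (6), x1→x2 (2), x1→x4 (3), x1→x7 (12), x3→x5 (16), x3→x7 (16).
Cut capacity = 4 + 13 + 6 + 2 + 3 + 12 + 16 + 16 = 72.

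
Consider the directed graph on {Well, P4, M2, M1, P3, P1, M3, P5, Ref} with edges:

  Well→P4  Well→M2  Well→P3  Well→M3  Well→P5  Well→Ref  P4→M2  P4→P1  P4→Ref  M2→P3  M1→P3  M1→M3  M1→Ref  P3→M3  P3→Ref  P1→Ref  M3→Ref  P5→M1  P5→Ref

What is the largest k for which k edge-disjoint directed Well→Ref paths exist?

5

Assign every edge capacity 1; by Menger, the answer equals the max flow.
Path Well→Ref (+1); total 1.
Path Well→P4→Ref (+1); total 2.
Path Well→P3→Ref (+1); total 3.
Path Well→M3→Ref (+1); total 4.
Path Well→P5→Ref (+1); total 5.
No residual Well→Ref path; max flow = 5.
Certifying cut of size 5: {M3→Ref, P3→Ref, Well→P4, Well→P5, Well→Ref}.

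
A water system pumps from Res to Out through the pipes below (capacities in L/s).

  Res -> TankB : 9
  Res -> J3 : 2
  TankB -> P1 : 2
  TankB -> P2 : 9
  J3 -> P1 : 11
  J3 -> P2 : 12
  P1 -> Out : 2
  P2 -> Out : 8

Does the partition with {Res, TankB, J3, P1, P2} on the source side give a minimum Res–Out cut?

Yes — it is a minimum cut (capacity 10).

Given cut capacity: 2 + 8 = 10.
Augment Res→TankB→P1→Out: bottleneck 2, flow now 2.
Augment Res→TankB→P2→Out: bottleneck 7, flow now 9.
Augment Res→J3→P2→Out: bottleneck 1, flow now 10.
No augmenting path remains; maximum flow = 10.
Cut capacity 10 equals the max flow, so it is a minimum cut.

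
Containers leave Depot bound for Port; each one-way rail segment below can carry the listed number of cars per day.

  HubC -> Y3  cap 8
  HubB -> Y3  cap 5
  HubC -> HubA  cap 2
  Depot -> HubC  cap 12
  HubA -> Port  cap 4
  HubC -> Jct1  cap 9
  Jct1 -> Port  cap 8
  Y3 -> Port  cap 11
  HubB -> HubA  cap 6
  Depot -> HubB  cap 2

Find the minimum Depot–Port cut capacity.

Augment Depot→HubC→Jct1→Port: bottleneck 8, flow now 8.
Augment Depot→HubC→HubA→Port: bottleneck 2, flow now 10.
Augment Depot→HubC→Y3→Port: bottleneck 2, flow now 12.
Augment Depot→HubB→HubA→Port: bottleneck 2, flow now 14.
No augmenting path remains; maximum flow = 14.
By max-flow min-cut, the minimum cut capacity equals the max flow.
In the residual graph, reachable from Depot: {Depot}.
Min-cut edges: Depot→HubC (12), Depot→HubB (2); capacity 12 + 2 = 14.

14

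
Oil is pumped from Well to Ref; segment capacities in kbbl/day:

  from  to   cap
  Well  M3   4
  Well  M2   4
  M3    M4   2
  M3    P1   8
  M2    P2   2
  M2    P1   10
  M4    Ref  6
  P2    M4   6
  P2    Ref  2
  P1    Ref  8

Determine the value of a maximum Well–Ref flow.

Augment Well→M3→M4→Ref: bottleneck 2, flow now 2.
Augment Well→M3→P1→Ref: bottleneck 2, flow now 4.
Augment Well→M2→P2→Ref: bottleneck 2, flow now 6.
Augment Well→M2→P1→Ref: bottleneck 2, flow now 8.
No augmenting path remains; maximum flow = 8.
In the residual graph, reachable from Well: {Well}.
Min-cut edges: Well→M3 (4), Well→M2 (4); capacity 4 + 4 = 8.
This cut is saturated, so no flow can exceed 8.

8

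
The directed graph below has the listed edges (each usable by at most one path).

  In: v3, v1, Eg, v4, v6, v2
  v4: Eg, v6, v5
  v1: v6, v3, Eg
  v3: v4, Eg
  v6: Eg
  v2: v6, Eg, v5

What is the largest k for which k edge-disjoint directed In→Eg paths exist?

Assign every edge capacity 1; by Menger, the answer equals the max flow.
Path In→Eg (+1); total 1.
Path In→v1→Eg (+1); total 2.
Path In→v2→Eg (+1); total 3.
Path In→v3→Eg (+1); total 4.
Path In→v4→Eg (+1); total 5.
Path In→v6→Eg (+1); total 6.
No residual In→Eg path; max flow = 6.
Certifying cut of size 6: {In→Eg, In→v1, In→v2, In→v3, In→v4, In→v6}.

6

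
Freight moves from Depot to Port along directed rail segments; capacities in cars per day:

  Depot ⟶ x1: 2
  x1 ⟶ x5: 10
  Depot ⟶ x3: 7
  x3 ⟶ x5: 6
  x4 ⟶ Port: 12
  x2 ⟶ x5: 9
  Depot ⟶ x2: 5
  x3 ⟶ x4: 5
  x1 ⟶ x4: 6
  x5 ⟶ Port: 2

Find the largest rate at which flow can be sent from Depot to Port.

9

Augment Depot→x1→x4→Port: bottleneck 2, flow now 2.
Augment Depot→x2→x5→Port: bottleneck 2, flow now 4.
Augment Depot→x3→x4→Port: bottleneck 5, flow now 9.
No augmenting path remains; maximum flow = 9.
In the residual graph, reachable from Depot: {Depot, x2, x3, x5}.
Min-cut edges: Depot→x1 (2), x3→x4 (5), x5→Port (2); capacity 2 + 5 + 2 = 9.
This cut is saturated, so no flow can exceed 9.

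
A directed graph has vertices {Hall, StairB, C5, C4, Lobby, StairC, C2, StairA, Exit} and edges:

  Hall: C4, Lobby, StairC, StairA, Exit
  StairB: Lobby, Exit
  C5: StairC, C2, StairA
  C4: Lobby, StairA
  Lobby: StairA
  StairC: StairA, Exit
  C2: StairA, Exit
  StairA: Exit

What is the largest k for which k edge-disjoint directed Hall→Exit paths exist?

3

Assign every edge capacity 1; by Menger, the answer equals the max flow.
Path Hall→Exit (+1); total 1.
Path Hall→StairC→Exit (+1); total 2.
Path Hall→StairA→Exit (+1); total 3.
No residual Hall→Exit path; max flow = 3.
Certifying cut of size 3: {Hall→Exit, Hall→StairC, StairA→Exit}.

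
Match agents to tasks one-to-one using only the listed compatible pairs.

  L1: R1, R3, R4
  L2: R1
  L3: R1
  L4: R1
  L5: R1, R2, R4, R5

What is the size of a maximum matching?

Unit-capacity flow: source→left, listed edges, right→sink; max matching = max flow.
Augmenting path L1→R1 (+1); matched 1.
Augmenting path L5→R2 (+1); matched 2.
Augmenting path L2→R1→L1→R3 (+1); matched 3.
No augmenting path remains; maximum matching = 3.
König certificate: {L1, L5, R1} is a vertex cover of size 3 (every listed pair touches it), so no matching can be larger.

3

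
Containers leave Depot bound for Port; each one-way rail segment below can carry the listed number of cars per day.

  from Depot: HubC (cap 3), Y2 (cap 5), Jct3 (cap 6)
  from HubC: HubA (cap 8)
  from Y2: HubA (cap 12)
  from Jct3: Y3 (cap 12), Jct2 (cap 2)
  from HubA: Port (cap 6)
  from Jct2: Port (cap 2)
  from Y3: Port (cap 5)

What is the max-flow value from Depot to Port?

12

Augment Depot→HubC→HubA→Port: bottleneck 3, flow now 3.
Augment Depot→Y2→HubA→Port: bottleneck 3, flow now 6.
Augment Depot→Jct3→Jct2→Port: bottleneck 2, flow now 8.
Augment Depot→Jct3→Y3→Port: bottleneck 4, flow now 12.
No augmenting path remains; maximum flow = 12.
In the residual graph, reachable from Depot: {Depot, HubC, Y2, HubA}.
Min-cut edges: Depot→Jct3 (6), HubA→Port (6); capacity 6 + 6 = 12.
This cut is saturated, so no flow can exceed 12.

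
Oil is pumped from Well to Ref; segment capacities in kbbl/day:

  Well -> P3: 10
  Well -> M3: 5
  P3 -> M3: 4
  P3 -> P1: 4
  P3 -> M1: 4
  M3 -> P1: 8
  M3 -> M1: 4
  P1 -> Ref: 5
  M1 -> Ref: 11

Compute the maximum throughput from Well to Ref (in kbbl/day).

Augment Well→P3→P1→Ref: bottleneck 4, flow now 4.
Augment Well→P3→M1→Ref: bottleneck 4, flow now 8.
Augment Well→M3→P1→Ref: bottleneck 1, flow now 9.
Augment Well→M3→M1→Ref: bottleneck 4, flow now 13.
No augmenting path remains; maximum flow = 13.
In the residual graph, reachable from Well: {Well, P3, M3, P1}.
Min-cut edges: P3→M1 (4), M3→M1 (4), P1→Ref (5); capacity 4 + 4 + 5 = 13.
This cut is saturated, so no flow can exceed 13.

13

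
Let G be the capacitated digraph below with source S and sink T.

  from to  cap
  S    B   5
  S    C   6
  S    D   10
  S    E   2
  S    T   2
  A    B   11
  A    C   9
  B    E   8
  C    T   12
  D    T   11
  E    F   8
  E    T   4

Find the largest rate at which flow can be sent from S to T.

22

Augment S→T: bottleneck 2, flow now 2.
Augment S→C→T: bottleneck 6, flow now 8.
Augment S→D→T: bottleneck 10, flow now 18.
Augment S→E→T: bottleneck 2, flow now 20.
Augment S→B→E→T: bottleneck 2, flow now 22.
No augmenting path remains; maximum flow = 22.
In the residual graph, reachable from S: {S, B, E, F}.
Min-cut edges: S→C (6), S→D (10), S→T (2), E→T (4); capacity 6 + 10 + 2 + 4 = 22.
This cut is saturated, so no flow can exceed 22.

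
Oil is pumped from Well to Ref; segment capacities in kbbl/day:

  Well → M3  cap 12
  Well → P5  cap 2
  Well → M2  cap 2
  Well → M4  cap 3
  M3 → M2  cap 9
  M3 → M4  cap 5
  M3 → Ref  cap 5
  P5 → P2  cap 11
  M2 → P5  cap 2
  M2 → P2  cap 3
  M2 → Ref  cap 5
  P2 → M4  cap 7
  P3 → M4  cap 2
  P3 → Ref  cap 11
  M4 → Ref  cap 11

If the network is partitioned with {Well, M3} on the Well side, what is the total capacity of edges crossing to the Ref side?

26

Edges leaving {Well, M3}: Well→P5 (2), Well→M2 (2), Well→M4 (3), M3→M2 (9), M3→M4 (5), M3→Ref (5).
Cut capacity = 2 + 2 + 3 + 9 + 5 + 5 = 26.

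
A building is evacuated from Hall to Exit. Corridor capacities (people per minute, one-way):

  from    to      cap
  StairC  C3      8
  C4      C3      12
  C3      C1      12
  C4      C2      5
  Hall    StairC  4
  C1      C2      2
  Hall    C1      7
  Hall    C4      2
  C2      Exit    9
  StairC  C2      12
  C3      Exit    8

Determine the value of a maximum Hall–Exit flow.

8

Augment Hall→C4→C2→Exit: bottleneck 2, flow now 2.
Augment Hall→C1→C2→Exit: bottleneck 2, flow now 4.
Augment Hall→StairC→C2→Exit: bottleneck 4, flow now 8.
No augmenting path remains; maximum flow = 8.
In the residual graph, reachable from Hall: {Hall, C1}.
Min-cut edges: Hall→C4 (2), Hall→StairC (4), C1→C2 (2); capacity 2 + 4 + 2 = 8.
This cut is saturated, so no flow can exceed 8.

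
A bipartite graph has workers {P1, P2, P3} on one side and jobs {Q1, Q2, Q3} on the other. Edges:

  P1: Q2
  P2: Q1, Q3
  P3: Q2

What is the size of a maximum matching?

Unit-capacity flow: source→left, listed edges, right→sink; max matching = max flow.
Augmenting path P1→Q2 (+1); matched 1.
Augmenting path P2→Q1 (+1); matched 2.
No augmenting path remains; maximum matching = 2.
König certificate: {P2, Q2} is a vertex cover of size 2 (every listed pair touches it), so no matching can be larger.

2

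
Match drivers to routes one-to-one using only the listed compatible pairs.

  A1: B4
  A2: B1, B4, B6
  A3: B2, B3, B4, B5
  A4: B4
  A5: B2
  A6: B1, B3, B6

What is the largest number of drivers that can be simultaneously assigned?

Unit-capacity flow: source→left, listed edges, right→sink; max matching = max flow.
Augmenting path A1→B4 (+1); matched 1.
Augmenting path A2→B1 (+1); matched 2.
Augmenting path A3→B2 (+1); matched 3.
Augmenting path A6→B3 (+1); matched 4.
Augmenting path A5→B2→A3→B5 (+1); matched 5.
No augmenting path remains; maximum matching = 5.
König certificate: {A2, A3, A5, A6, B4} is a vertex cover of size 5 (every listed pair touches it), so no matching can be larger.

5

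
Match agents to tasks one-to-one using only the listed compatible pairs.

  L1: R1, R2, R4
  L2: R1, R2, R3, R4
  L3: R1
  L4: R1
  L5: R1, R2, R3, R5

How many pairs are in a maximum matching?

Unit-capacity flow: source→left, listed edges, right→sink; max matching = max flow.
Augmenting path L1→R1 (+1); matched 1.
Augmenting path L2→R2 (+1); matched 2.
Augmenting path L5→R3 (+1); matched 3.
Augmenting path L3→R1→L1→R4 (+1); matched 4.
No augmenting path remains; maximum matching = 4.
König certificate: {L1, L2, L5, R1} is a vertex cover of size 4 (every listed pair touches it), so no matching can be larger.

4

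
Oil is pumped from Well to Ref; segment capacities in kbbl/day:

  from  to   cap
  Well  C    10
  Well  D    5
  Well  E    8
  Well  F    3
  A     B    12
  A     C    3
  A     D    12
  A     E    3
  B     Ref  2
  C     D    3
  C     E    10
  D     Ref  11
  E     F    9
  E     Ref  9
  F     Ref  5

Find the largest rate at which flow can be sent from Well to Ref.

22

Augment Well→D→Ref: bottleneck 5, flow now 5.
Augment Well→E→Ref: bottleneck 8, flow now 13.
Augment Well→F→Ref: bottleneck 3, flow now 16.
Augment Well→C→D→Ref: bottleneck 3, flow now 19.
Augment Well→C→E→Ref: bottleneck 1, flow now 20.
Augment Well→C→E→F→Ref: bottleneck 2, flow now 22.
No augmenting path remains; maximum flow = 22.
In the residual graph, reachable from Well: {Well, C, E, F}.
Min-cut edges: Well→D (5), C→D (3), E→Ref (9), F→Ref (5); capacity 5 + 3 + 9 + 5 = 22.
This cut is saturated, so no flow can exceed 22.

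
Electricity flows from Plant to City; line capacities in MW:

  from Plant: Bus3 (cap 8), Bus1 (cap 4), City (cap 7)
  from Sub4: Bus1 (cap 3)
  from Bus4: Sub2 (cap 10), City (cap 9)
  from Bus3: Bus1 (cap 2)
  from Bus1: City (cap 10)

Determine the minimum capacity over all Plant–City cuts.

Augment Plant→City: bottleneck 7, flow now 7.
Augment Plant→Bus1→City: bottleneck 4, flow now 11.
Augment Plant→Bus3→Bus1→City: bottleneck 2, flow now 13.
No augmenting path remains; maximum flow = 13.
By max-flow min-cut, the minimum cut capacity equals the max flow.
In the residual graph, reachable from Plant: {Plant, Bus3}.
Min-cut edges: Plant→Bus1 (4), Plant→City (7), Bus3→Bus1 (2); capacity 4 + 7 + 2 = 13.

13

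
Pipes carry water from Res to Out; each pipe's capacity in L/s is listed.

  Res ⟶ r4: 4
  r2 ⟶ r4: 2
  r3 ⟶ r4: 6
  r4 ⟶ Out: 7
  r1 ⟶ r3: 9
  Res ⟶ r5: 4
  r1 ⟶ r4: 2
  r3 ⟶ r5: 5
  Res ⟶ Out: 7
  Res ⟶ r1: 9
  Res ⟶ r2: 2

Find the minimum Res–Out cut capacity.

14

Augment Res→Out: bottleneck 7, flow now 7.
Augment Res→r4→Out: bottleneck 4, flow now 11.
Augment Res→r1→r4→Out: bottleneck 2, flow now 13.
Augment Res→r2→r4→Out: bottleneck 1, flow now 14.
No augmenting path remains; maximum flow = 14.
By max-flow min-cut, the minimum cut capacity equals the max flow.
In the residual graph, reachable from Res: {Res, r1, r2, r3, r4, r5}.
Min-cut edges: Res→Out (7), r4→Out (7); capacity 7 + 7 = 14.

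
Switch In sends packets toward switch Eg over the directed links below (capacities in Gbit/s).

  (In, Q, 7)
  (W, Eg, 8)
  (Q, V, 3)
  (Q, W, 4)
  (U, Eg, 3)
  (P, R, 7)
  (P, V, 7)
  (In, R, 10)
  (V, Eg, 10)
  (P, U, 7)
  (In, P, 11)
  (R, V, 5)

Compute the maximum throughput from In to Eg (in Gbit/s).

17

Augment In→P→U→Eg: bottleneck 3, flow now 3.
Augment In→P→V→Eg: bottleneck 7, flow now 10.
Augment In→Q→V→Eg: bottleneck 3, flow now 13.
Augment In→Q→W→Eg: bottleneck 4, flow now 17.
No augmenting path remains; maximum flow = 17.
In the residual graph, reachable from In: {In, P, Q, R, U, V}.
Min-cut edges: Q→W (4), U→Eg (3), V→Eg (10); capacity 4 + 3 + 10 = 17.
This cut is saturated, so no flow can exceed 17.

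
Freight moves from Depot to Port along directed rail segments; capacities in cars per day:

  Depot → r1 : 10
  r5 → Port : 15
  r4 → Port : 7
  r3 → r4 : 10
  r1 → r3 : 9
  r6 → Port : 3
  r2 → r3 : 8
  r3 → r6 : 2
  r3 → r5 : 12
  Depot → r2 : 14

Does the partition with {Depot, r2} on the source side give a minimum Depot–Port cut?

Given cut capacity: 10 + 8 = 18.
Augment Depot→r1→r3→r4→Port: bottleneck 7, flow now 7.
Augment Depot→r1→r3→r5→Port: bottleneck 2, flow now 9.
Augment Depot→r2→r3→r5→Port: bottleneck 8, flow now 17.
No augmenting path remains; maximum flow = 17.
In the residual graph, reachable from Depot: {Depot, r1, r2}.
Min-cut edges: r1→r3 (9), r2→r3 (8); capacity 9 + 8 = 17.
Cut capacity 18 exceeds the max flow 17, so it is not minimum.

No — its capacity is 18, but the minimum cut has capacity 17.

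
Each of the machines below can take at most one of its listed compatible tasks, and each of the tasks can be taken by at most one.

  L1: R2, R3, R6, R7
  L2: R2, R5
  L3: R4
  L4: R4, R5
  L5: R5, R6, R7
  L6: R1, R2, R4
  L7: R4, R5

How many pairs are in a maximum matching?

Unit-capacity flow: source→left, listed edges, right→sink; max matching = max flow.
Augmenting path L1→R2 (+1); matched 1.
Augmenting path L2→R5 (+1); matched 2.
Augmenting path L3→R4 (+1); matched 3.
Augmenting path L5→R6 (+1); matched 4.
Augmenting path L6→R1 (+1); matched 5.
Augmenting path L4→R5→L2→R2→L1→R3 (+1); matched 6.
No augmenting path remains; maximum matching = 6.
König certificate: {L1, L2, L5, L6, R4, R5} is a vertex cover of size 6 (every listed pair touches it), so no matching can be larger.

6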